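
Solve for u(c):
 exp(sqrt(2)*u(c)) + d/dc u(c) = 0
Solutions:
 u(c) = sqrt(2)*(2*log(1/(C1 + c)) - log(2))/4


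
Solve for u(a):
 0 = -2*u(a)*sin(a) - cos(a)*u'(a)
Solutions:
 u(a) = C1*cos(a)^2


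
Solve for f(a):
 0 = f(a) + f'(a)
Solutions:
 f(a) = C1*exp(-a)


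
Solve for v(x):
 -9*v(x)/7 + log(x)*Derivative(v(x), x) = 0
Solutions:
 v(x) = C1*exp(9*li(x)/7)


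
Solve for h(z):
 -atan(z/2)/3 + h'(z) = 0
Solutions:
 h(z) = C1 + z*atan(z/2)/3 - log(z^2 + 4)/3


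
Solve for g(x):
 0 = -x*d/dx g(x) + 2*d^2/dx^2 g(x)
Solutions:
 g(x) = C1 + C2*erfi(x/2)


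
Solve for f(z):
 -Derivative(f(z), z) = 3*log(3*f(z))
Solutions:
 Integral(1/(log(_y) + log(3)), (_y, f(z)))/3 = C1 - z


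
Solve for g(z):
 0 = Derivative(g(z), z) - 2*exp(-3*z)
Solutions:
 g(z) = C1 - 2*exp(-3*z)/3


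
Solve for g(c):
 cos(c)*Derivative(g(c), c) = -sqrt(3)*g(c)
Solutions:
 g(c) = C1*(sin(c) - 1)^(sqrt(3)/2)/(sin(c) + 1)^(sqrt(3)/2)


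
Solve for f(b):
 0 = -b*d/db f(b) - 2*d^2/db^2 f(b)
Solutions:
 f(b) = C1 + C2*erf(b/2)


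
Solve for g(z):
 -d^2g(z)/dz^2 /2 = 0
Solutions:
 g(z) = C1 + C2*z


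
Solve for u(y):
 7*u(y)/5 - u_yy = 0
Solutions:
 u(y) = C1*exp(-sqrt(35)*y/5) + C2*exp(sqrt(35)*y/5)


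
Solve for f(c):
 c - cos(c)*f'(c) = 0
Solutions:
 f(c) = C1 + Integral(c/cos(c), c)


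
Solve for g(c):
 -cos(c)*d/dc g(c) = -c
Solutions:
 g(c) = C1 + Integral(c/cos(c), c)


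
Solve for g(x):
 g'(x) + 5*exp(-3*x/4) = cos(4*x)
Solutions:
 g(x) = C1 + sin(4*x)/4 + 20*exp(-3*x/4)/3


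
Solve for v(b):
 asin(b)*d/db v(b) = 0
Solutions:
 v(b) = C1


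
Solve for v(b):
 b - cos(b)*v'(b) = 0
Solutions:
 v(b) = C1 + Integral(b/cos(b), b)


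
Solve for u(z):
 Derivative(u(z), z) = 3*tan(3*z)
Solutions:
 u(z) = C1 - log(cos(3*z))


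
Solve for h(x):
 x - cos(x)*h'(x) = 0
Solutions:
 h(x) = C1 + Integral(x/cos(x), x)


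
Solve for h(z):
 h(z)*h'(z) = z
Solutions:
 h(z) = -sqrt(C1 + z^2)
 h(z) = sqrt(C1 + z^2)


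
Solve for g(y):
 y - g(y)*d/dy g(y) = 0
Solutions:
 g(y) = -sqrt(C1 + y^2)
 g(y) = sqrt(C1 + y^2)


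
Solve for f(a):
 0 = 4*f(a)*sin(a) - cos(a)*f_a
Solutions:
 f(a) = C1/cos(a)^4


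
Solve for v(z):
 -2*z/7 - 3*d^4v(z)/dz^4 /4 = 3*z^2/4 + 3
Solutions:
 v(z) = C1 + C2*z + C3*z^2 + C4*z^3 - z^6/360 - z^5/315 - z^4/6


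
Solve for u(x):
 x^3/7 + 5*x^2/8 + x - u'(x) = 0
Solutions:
 u(x) = C1 + x^4/28 + 5*x^3/24 + x^2/2


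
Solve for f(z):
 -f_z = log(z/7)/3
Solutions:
 f(z) = C1 - z*log(z)/3 + z/3 + z*log(7)/3


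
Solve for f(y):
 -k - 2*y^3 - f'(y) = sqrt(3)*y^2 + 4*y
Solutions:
 f(y) = C1 - k*y - y^4/2 - sqrt(3)*y^3/3 - 2*y^2


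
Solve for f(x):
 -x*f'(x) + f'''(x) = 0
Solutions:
 f(x) = C1 + Integral(C2*airyai(x) + C3*airybi(x), x)


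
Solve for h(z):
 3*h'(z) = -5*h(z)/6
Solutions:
 h(z) = C1*exp(-5*z/18)


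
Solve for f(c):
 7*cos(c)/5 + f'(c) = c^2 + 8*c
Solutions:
 f(c) = C1 + c^3/3 + 4*c^2 - 7*sin(c)/5


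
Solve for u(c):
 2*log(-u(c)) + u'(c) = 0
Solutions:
 -li(-u(c)) = C1 - 2*c


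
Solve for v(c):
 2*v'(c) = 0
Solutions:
 v(c) = C1


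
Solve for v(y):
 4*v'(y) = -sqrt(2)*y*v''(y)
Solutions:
 v(y) = C1 + C2*y^(1 - 2*sqrt(2))


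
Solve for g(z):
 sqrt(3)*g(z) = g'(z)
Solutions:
 g(z) = C1*exp(sqrt(3)*z)


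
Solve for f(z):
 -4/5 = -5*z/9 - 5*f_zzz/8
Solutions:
 f(z) = C1 + C2*z + C3*z^2 - z^4/27 + 16*z^3/75


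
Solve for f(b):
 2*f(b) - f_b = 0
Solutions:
 f(b) = C1*exp(2*b)


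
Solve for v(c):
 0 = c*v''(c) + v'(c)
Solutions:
 v(c) = C1 + C2*log(c)


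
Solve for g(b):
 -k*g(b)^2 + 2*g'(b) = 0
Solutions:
 g(b) = -2/(C1 + b*k)


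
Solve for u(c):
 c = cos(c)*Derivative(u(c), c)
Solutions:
 u(c) = C1 + Integral(c/cos(c), c)


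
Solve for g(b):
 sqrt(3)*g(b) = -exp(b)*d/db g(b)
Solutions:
 g(b) = C1*exp(sqrt(3)*exp(-b))


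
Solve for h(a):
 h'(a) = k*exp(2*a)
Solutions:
 h(a) = C1 + k*exp(2*a)/2


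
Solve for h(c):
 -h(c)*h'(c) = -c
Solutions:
 h(c) = -sqrt(C1 + c^2)
 h(c) = sqrt(C1 + c^2)


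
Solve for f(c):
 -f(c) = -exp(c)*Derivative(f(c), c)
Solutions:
 f(c) = C1*exp(-exp(-c))


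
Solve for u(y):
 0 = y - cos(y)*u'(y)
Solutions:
 u(y) = C1 + Integral(y/cos(y), y)


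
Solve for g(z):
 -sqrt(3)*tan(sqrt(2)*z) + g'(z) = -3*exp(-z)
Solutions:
 g(z) = C1 + sqrt(6)*log(tan(sqrt(2)*z)^2 + 1)/4 + 3*exp(-z)


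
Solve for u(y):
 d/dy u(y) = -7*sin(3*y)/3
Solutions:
 u(y) = C1 + 7*cos(3*y)/9


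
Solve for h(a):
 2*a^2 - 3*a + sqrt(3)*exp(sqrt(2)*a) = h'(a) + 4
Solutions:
 h(a) = C1 + 2*a^3/3 - 3*a^2/2 - 4*a + sqrt(6)*exp(sqrt(2)*a)/2


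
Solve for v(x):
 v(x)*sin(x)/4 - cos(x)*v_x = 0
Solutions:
 v(x) = C1/cos(x)^(1/4)


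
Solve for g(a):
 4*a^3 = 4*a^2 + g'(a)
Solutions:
 g(a) = C1 + a^4 - 4*a^3/3


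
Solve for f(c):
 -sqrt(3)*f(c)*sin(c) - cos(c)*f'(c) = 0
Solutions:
 f(c) = C1*cos(c)^(sqrt(3))


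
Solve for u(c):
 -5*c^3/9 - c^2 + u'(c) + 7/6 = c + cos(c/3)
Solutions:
 u(c) = C1 + 5*c^4/36 + c^3/3 + c^2/2 - 7*c/6 + 3*sin(c/3)


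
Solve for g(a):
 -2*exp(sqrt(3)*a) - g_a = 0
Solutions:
 g(a) = C1 - 2*sqrt(3)*exp(sqrt(3)*a)/3


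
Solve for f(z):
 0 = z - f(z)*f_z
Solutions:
 f(z) = -sqrt(C1 + z^2)
 f(z) = sqrt(C1 + z^2)


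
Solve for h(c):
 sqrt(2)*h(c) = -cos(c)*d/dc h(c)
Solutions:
 h(c) = C1*(sin(c) - 1)^(sqrt(2)/2)/(sin(c) + 1)^(sqrt(2)/2)


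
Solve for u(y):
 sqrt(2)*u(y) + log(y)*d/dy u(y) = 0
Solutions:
 u(y) = C1*exp(-sqrt(2)*li(y))


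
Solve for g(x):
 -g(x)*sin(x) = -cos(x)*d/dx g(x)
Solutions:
 g(x) = C1/cos(x)


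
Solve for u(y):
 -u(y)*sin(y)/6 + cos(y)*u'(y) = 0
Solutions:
 u(y) = C1/cos(y)^(1/6)


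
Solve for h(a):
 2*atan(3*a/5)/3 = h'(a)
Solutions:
 h(a) = C1 + 2*a*atan(3*a/5)/3 - 5*log(9*a^2 + 25)/9


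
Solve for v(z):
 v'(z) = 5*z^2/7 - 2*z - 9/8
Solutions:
 v(z) = C1 + 5*z^3/21 - z^2 - 9*z/8


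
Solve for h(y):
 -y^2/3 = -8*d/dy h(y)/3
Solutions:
 h(y) = C1 + y^3/24


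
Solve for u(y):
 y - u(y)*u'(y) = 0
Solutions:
 u(y) = -sqrt(C1 + y^2)
 u(y) = sqrt(C1 + y^2)


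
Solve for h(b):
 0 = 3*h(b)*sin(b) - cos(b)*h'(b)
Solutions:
 h(b) = C1/cos(b)^3


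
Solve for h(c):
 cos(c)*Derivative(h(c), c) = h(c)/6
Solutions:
 h(c) = C1*(sin(c) + 1)^(1/12)/(sin(c) - 1)^(1/12)


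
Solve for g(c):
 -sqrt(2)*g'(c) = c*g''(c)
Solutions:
 g(c) = C1 + C2*c^(1 - sqrt(2))


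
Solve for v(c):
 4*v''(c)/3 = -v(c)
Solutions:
 v(c) = C1*sin(sqrt(3)*c/2) + C2*cos(sqrt(3)*c/2)


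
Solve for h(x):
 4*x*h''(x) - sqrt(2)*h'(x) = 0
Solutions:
 h(x) = C1 + C2*x^(sqrt(2)/4 + 1)


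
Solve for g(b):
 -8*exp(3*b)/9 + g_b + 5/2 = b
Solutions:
 g(b) = C1 + b^2/2 - 5*b/2 + 8*exp(3*b)/27


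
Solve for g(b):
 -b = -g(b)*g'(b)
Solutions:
 g(b) = -sqrt(C1 + b^2)
 g(b) = sqrt(C1 + b^2)


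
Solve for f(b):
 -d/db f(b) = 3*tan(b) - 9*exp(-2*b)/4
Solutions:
 f(b) = C1 - 3*log(tan(b)^2 + 1)/2 - 9*exp(-2*b)/8


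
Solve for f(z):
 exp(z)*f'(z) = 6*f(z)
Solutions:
 f(z) = C1*exp(-6*exp(-z))


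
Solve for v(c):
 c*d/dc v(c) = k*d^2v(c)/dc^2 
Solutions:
 v(c) = C1 + C2*erf(sqrt(2)*c*sqrt(-1/k)/2)/sqrt(-1/k)


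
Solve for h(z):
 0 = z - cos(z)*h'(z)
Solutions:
 h(z) = C1 + Integral(z/cos(z), z)


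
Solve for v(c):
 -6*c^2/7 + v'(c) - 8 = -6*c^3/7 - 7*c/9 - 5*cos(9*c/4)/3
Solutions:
 v(c) = C1 - 3*c^4/14 + 2*c^3/7 - 7*c^2/18 + 8*c - 20*sin(9*c/4)/27


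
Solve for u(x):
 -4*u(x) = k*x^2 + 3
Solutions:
 u(x) = -k*x^2/4 - 3/4


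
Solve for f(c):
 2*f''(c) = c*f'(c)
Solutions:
 f(c) = C1 + C2*erfi(c/2)


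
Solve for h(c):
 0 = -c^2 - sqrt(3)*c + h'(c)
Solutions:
 h(c) = C1 + c^3/3 + sqrt(3)*c^2/2


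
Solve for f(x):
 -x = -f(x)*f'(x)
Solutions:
 f(x) = -sqrt(C1 + x^2)
 f(x) = sqrt(C1 + x^2)


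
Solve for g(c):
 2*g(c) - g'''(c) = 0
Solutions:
 g(c) = C3*exp(2^(1/3)*c) + (C1*sin(2^(1/3)*sqrt(3)*c/2) + C2*cos(2^(1/3)*sqrt(3)*c/2))*exp(-2^(1/3)*c/2)


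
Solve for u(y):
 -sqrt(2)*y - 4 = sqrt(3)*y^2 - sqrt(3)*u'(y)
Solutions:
 u(y) = C1 + y^3/3 + sqrt(6)*y^2/6 + 4*sqrt(3)*y/3


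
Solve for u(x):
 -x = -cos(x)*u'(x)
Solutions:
 u(x) = C1 + Integral(x/cos(x), x)


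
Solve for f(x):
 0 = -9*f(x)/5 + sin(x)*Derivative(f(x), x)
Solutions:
 f(x) = C1*(cos(x) - 1)^(9/10)/(cos(x) + 1)^(9/10)


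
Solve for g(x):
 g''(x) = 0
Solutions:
 g(x) = C1 + C2*x


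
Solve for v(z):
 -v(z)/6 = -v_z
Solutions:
 v(z) = C1*exp(z/6)


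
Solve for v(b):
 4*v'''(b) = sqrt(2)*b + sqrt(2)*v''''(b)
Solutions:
 v(b) = C1 + C2*b + C3*b^2 + C4*exp(2*sqrt(2)*b) + sqrt(2)*b^4/96 + b^3/48


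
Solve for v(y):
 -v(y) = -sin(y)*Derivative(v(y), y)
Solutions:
 v(y) = C1*sqrt(cos(y) - 1)/sqrt(cos(y) + 1)


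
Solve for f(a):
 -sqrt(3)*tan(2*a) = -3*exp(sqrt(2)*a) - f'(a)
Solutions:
 f(a) = C1 - 3*sqrt(2)*exp(sqrt(2)*a)/2 - sqrt(3)*log(cos(2*a))/2


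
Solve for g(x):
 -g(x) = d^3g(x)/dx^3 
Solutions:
 g(x) = C3*exp(-x) + (C1*sin(sqrt(3)*x/2) + C2*cos(sqrt(3)*x/2))*exp(x/2)


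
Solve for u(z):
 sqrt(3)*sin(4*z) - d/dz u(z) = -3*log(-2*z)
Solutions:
 u(z) = C1 + 3*z*log(-z) - 3*z + 3*z*log(2) - sqrt(3)*cos(4*z)/4


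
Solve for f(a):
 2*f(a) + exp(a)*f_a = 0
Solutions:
 f(a) = C1*exp(2*exp(-a))


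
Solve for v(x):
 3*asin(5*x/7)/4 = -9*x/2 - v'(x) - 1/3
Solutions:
 v(x) = C1 - 9*x^2/4 - 3*x*asin(5*x/7)/4 - x/3 - 3*sqrt(49 - 25*x^2)/20


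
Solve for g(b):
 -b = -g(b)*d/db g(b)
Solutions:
 g(b) = -sqrt(C1 + b^2)
 g(b) = sqrt(C1 + b^2)


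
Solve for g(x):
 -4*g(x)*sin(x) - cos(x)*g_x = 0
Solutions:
 g(x) = C1*cos(x)^4


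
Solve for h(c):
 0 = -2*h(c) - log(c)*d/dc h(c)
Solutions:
 h(c) = C1*exp(-2*li(c))


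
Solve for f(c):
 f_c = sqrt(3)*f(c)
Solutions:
 f(c) = C1*exp(sqrt(3)*c)


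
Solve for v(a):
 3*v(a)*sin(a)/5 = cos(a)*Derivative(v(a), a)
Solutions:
 v(a) = C1/cos(a)^(3/5)


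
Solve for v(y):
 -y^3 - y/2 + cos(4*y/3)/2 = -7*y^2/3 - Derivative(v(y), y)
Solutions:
 v(y) = C1 + y^4/4 - 7*y^3/9 + y^2/4 - 3*sin(4*y/3)/8


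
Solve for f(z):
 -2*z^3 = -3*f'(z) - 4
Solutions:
 f(z) = C1 + z^4/6 - 4*z/3


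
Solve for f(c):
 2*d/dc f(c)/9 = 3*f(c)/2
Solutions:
 f(c) = C1*exp(27*c/4)


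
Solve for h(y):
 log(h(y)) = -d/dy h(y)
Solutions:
 li(h(y)) = C1 - y


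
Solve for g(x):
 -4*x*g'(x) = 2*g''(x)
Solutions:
 g(x) = C1 + C2*erf(x)


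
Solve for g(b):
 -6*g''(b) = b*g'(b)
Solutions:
 g(b) = C1 + C2*erf(sqrt(3)*b/6)


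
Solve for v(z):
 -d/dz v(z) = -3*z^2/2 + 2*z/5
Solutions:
 v(z) = C1 + z^3/2 - z^2/5


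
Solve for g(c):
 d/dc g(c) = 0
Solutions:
 g(c) = C1


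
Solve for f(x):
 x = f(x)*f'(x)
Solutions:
 f(x) = -sqrt(C1 + x^2)
 f(x) = sqrt(C1 + x^2)


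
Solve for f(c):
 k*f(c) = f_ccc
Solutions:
 f(c) = C1*exp(c*k^(1/3)) + C2*exp(c*k^(1/3)*(-1 + sqrt(3)*I)/2) + C3*exp(-c*k^(1/3)*(1 + sqrt(3)*I)/2)


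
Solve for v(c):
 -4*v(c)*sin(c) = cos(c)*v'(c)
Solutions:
 v(c) = C1*cos(c)^4


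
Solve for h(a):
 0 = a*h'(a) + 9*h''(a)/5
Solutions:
 h(a) = C1 + C2*erf(sqrt(10)*a/6)


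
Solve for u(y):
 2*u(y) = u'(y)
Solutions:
 u(y) = C1*exp(2*y)


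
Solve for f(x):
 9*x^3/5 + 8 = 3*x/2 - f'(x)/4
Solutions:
 f(x) = C1 - 9*x^4/5 + 3*x^2 - 32*x


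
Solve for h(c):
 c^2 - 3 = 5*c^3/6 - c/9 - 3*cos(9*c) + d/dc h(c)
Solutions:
 h(c) = C1 - 5*c^4/24 + c^3/3 + c^2/18 - 3*c + sin(9*c)/3


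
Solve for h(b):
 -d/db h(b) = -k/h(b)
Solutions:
 h(b) = -sqrt(C1 + 2*b*k)
 h(b) = sqrt(C1 + 2*b*k)


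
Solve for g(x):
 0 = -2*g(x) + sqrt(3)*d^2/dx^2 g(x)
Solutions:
 g(x) = C1*exp(-sqrt(2)*3^(3/4)*x/3) + C2*exp(sqrt(2)*3^(3/4)*x/3)


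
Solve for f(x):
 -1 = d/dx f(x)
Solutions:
 f(x) = C1 - x


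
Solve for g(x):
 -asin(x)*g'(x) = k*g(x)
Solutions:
 g(x) = C1*exp(-k*Integral(1/asin(x), x))


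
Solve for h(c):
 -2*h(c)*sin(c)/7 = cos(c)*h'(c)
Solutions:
 h(c) = C1*cos(c)^(2/7)


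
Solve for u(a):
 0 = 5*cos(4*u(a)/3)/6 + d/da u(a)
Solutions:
 5*a/6 - 3*log(sin(4*u(a)/3) - 1)/8 + 3*log(sin(4*u(a)/3) + 1)/8 = C1


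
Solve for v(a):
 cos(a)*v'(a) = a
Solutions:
 v(a) = C1 + Integral(a/cos(a), a)


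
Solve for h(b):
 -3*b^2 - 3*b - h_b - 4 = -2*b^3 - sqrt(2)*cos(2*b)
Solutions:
 h(b) = C1 + b^4/2 - b^3 - 3*b^2/2 - 4*b + sqrt(2)*sin(2*b)/2


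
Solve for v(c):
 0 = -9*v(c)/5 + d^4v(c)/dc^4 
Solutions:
 v(c) = C1*exp(-sqrt(3)*5^(3/4)*c/5) + C2*exp(sqrt(3)*5^(3/4)*c/5) + C3*sin(sqrt(3)*5^(3/4)*c/5) + C4*cos(sqrt(3)*5^(3/4)*c/5)


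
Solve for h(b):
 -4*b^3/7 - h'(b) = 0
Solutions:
 h(b) = C1 - b^4/7


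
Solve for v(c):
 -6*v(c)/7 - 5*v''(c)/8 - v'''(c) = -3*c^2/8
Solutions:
 v(c) = C1*exp(c*(-70 + 175*7^(1/3)/(288*sqrt(21611) + 42347)^(1/3) + 7^(2/3)*(288*sqrt(21611) + 42347)^(1/3))/336)*sin(sqrt(3)*7^(1/3)*c*(-7^(1/3)*(288*sqrt(21611) + 42347)^(1/3) + 175/(288*sqrt(21611) + 42347)^(1/3))/336) + C2*exp(c*(-70 + 175*7^(1/3)/(288*sqrt(21611) + 42347)^(1/3) + 7^(2/3)*(288*sqrt(21611) + 42347)^(1/3))/336)*cos(sqrt(3)*7^(1/3)*c*(-7^(1/3)*(288*sqrt(21611) + 42347)^(1/3) + 175/(288*sqrt(21611) + 42347)^(1/3))/336) + C3*exp(-c*(175*7^(1/3)/(288*sqrt(21611) + 42347)^(1/3) + 35 + 7^(2/3)*(288*sqrt(21611) + 42347)^(1/3))/168) + 7*c^2/16 - 245/384


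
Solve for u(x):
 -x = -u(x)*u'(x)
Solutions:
 u(x) = -sqrt(C1 + x^2)
 u(x) = sqrt(C1 + x^2)


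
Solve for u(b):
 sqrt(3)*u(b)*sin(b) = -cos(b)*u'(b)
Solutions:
 u(b) = C1*cos(b)^(sqrt(3))


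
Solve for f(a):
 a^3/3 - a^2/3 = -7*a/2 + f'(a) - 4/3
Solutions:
 f(a) = C1 + a^4/12 - a^3/9 + 7*a^2/4 + 4*a/3


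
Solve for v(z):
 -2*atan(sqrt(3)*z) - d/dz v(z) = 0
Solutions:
 v(z) = C1 - 2*z*atan(sqrt(3)*z) + sqrt(3)*log(3*z^2 + 1)/3


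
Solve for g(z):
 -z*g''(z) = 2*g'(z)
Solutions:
 g(z) = C1 + C2/z


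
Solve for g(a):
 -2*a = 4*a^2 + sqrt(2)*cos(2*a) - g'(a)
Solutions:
 g(a) = C1 + 4*a^3/3 + a^2 + sqrt(2)*sin(2*a)/2


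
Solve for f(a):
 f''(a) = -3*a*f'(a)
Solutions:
 f(a) = C1 + C2*erf(sqrt(6)*a/2)


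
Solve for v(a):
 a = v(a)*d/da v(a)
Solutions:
 v(a) = -sqrt(C1 + a^2)
 v(a) = sqrt(C1 + a^2)


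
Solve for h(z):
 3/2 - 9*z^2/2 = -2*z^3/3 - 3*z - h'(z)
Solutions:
 h(z) = C1 - z^4/6 + 3*z^3/2 - 3*z^2/2 - 3*z/2


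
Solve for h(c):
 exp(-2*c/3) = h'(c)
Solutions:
 h(c) = C1 - 3*exp(-2*c/3)/2


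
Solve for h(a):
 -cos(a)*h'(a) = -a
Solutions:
 h(a) = C1 + Integral(a/cos(a), a)


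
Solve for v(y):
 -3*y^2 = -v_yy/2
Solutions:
 v(y) = C1 + C2*y + y^4/2


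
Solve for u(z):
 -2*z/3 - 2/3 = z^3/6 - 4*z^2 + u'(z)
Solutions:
 u(z) = C1 - z^4/24 + 4*z^3/3 - z^2/3 - 2*z/3


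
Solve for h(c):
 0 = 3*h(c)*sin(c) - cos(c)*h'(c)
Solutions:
 h(c) = C1/cos(c)^3


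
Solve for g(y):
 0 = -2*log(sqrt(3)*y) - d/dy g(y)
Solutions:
 g(y) = C1 - 2*y*log(y) - y*log(3) + 2*y


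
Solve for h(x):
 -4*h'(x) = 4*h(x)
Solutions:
 h(x) = C1*exp(-x)


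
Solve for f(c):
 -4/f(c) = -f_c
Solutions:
 f(c) = -sqrt(C1 + 8*c)
 f(c) = sqrt(C1 + 8*c)


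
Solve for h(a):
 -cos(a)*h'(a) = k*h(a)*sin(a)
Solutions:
 h(a) = C1*exp(k*log(cos(a)))


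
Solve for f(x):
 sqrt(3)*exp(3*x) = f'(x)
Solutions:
 f(x) = C1 + sqrt(3)*exp(3*x)/3


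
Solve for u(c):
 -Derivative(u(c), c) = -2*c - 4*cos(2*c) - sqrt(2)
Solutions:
 u(c) = C1 + c^2 + sqrt(2)*c + 2*sin(2*c)


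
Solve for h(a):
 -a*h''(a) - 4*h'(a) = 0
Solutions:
 h(a) = C1 + C2/a^3


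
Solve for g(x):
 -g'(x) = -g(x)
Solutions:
 g(x) = C1*exp(x)


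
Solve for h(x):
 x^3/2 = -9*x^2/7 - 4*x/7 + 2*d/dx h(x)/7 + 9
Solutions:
 h(x) = C1 + 7*x^4/16 + 3*x^3/2 + x^2 - 63*x/2


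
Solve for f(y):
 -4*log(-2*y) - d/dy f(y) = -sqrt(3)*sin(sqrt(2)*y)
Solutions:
 f(y) = C1 - 4*y*log(-y) - 4*y*log(2) + 4*y - sqrt(6)*cos(sqrt(2)*y)/2


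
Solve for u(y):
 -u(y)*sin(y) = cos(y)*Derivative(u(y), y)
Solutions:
 u(y) = C1*cos(y)


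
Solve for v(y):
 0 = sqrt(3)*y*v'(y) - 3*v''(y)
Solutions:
 v(y) = C1 + C2*erfi(sqrt(2)*3^(3/4)*y/6)


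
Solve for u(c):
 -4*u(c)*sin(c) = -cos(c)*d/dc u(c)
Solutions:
 u(c) = C1/cos(c)^4


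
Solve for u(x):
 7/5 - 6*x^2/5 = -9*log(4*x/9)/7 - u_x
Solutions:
 u(x) = C1 + 2*x^3/5 - 9*x*log(x)/7 - 18*x*log(2)/7 - 4*x/35 + 18*x*log(3)/7


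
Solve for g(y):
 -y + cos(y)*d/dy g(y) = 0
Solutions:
 g(y) = C1 + Integral(y/cos(y), y)


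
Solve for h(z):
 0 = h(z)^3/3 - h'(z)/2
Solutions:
 h(z) = -sqrt(6)*sqrt(-1/(C1 + 2*z))/2
 h(z) = sqrt(6)*sqrt(-1/(C1 + 2*z))/2


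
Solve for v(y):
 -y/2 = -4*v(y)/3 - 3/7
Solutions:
 v(y) = 3*y/8 - 9/28


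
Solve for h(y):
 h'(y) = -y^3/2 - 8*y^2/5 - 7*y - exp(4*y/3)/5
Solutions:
 h(y) = C1 - y^4/8 - 8*y^3/15 - 7*y^2/2 - 3*exp(4*y/3)/20


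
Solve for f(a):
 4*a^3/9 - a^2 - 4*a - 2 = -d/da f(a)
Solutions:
 f(a) = C1 - a^4/9 + a^3/3 + 2*a^2 + 2*a


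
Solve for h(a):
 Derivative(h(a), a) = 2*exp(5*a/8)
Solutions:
 h(a) = C1 + 16*exp(5*a/8)/5


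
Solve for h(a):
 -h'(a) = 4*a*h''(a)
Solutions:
 h(a) = C1 + C2*a^(3/4)


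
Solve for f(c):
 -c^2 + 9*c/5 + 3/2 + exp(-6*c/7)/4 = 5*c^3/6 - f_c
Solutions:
 f(c) = C1 + 5*c^4/24 + c^3/3 - 9*c^2/10 - 3*c/2 + 7*exp(-6*c/7)/24


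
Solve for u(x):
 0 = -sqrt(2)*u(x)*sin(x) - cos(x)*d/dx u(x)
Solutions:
 u(x) = C1*cos(x)^(sqrt(2))


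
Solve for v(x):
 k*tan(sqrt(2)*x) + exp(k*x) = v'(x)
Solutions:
 v(x) = C1 - sqrt(2)*k*log(cos(sqrt(2)*x))/2 + Piecewise((exp(k*x)/k, Ne(k, 0)), (x, True))


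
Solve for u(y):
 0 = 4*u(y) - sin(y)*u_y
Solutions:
 u(y) = C1*(cos(y)^2 - 2*cos(y) + 1)/(cos(y)^2 + 2*cos(y) + 1)


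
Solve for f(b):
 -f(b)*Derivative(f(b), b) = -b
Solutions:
 f(b) = -sqrt(C1 + b^2)
 f(b) = sqrt(C1 + b^2)


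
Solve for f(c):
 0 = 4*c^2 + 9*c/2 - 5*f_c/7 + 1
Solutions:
 f(c) = C1 + 28*c^3/15 + 63*c^2/20 + 7*c/5


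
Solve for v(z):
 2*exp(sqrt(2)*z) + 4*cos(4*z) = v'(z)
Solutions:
 v(z) = C1 + sqrt(2)*exp(sqrt(2)*z) + sin(4*z)


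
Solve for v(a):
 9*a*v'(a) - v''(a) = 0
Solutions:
 v(a) = C1 + C2*erfi(3*sqrt(2)*a/2)


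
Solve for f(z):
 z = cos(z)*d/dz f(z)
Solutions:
 f(z) = C1 + Integral(z/cos(z), z)


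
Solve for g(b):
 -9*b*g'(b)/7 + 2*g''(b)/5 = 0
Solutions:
 g(b) = C1 + C2*erfi(3*sqrt(35)*b/14)


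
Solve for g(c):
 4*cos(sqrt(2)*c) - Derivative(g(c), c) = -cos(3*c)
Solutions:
 g(c) = C1 + sin(3*c)/3 + 2*sqrt(2)*sin(sqrt(2)*c)


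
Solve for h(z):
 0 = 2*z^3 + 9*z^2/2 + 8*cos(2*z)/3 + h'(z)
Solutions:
 h(z) = C1 - z^4/2 - 3*z^3/2 - 4*sin(2*z)/3


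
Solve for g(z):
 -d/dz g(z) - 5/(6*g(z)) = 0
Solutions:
 g(z) = -sqrt(C1 - 15*z)/3
 g(z) = sqrt(C1 - 15*z)/3


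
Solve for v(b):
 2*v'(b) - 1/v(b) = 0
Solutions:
 v(b) = -sqrt(C1 + b)
 v(b) = sqrt(C1 + b)


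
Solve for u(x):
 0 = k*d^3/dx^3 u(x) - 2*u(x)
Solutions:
 u(x) = C1*exp(2^(1/3)*x*(1/k)^(1/3)) + C2*exp(2^(1/3)*x*(-1 + sqrt(3)*I)*(1/k)^(1/3)/2) + C3*exp(-2^(1/3)*x*(1 + sqrt(3)*I)*(1/k)^(1/3)/2)


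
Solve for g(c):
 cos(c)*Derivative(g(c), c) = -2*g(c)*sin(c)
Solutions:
 g(c) = C1*cos(c)^2


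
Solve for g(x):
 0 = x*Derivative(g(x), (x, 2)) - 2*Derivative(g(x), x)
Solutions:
 g(x) = C1 + C2*x^3


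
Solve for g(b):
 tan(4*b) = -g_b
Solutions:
 g(b) = C1 + log(cos(4*b))/4


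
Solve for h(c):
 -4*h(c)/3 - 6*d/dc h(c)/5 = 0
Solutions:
 h(c) = C1*exp(-10*c/9)


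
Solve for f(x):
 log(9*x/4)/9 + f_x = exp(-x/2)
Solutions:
 f(x) = C1 - x*log(x)/9 + x*(-2*log(3) + 1 + 2*log(2))/9 - 2*exp(-x/2)


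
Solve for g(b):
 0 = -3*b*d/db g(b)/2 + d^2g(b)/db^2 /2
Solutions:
 g(b) = C1 + C2*erfi(sqrt(6)*b/2)


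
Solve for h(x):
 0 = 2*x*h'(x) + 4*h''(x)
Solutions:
 h(x) = C1 + C2*erf(x/2)


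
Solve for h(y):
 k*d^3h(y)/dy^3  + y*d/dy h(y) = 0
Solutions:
 h(y) = C1 + Integral(C2*airyai(y*(-1/k)^(1/3)) + C3*airybi(y*(-1/k)^(1/3)), y)


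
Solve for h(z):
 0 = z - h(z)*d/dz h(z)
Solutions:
 h(z) = -sqrt(C1 + z^2)
 h(z) = sqrt(C1 + z^2)


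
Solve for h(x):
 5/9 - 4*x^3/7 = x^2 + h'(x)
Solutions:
 h(x) = C1 - x^4/7 - x^3/3 + 5*x/9


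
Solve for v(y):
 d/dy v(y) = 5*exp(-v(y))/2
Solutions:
 v(y) = log(C1 + 5*y/2)


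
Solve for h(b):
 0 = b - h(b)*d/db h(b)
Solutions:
 h(b) = -sqrt(C1 + b^2)
 h(b) = sqrt(C1 + b^2)


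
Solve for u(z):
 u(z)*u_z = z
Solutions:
 u(z) = -sqrt(C1 + z^2)
 u(z) = sqrt(C1 + z^2)


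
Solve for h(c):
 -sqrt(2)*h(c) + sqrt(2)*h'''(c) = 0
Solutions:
 h(c) = C3*exp(c) + (C1*sin(sqrt(3)*c/2) + C2*cos(sqrt(3)*c/2))*exp(-c/2)


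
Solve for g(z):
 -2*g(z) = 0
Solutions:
 g(z) = 0


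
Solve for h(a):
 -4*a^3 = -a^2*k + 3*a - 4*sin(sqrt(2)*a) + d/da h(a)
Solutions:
 h(a) = C1 - a^4 + a^3*k/3 - 3*a^2/2 - 2*sqrt(2)*cos(sqrt(2)*a)


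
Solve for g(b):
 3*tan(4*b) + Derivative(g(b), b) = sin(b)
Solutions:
 g(b) = C1 + 3*log(cos(4*b))/4 - cos(b)


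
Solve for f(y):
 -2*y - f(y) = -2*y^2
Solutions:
 f(y) = 2*y*(y - 1)


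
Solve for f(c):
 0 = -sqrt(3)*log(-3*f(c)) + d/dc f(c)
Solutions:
 -sqrt(3)*Integral(1/(log(-_y) + log(3)), (_y, f(c)))/3 = C1 - c


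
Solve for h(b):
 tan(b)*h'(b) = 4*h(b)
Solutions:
 h(b) = C1*sin(b)^4


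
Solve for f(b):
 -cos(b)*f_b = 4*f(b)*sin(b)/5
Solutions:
 f(b) = C1*cos(b)^(4/5)


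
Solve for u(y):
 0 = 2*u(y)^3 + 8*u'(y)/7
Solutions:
 u(y) = -sqrt(2)*sqrt(-1/(C1 - 7*y))
 u(y) = sqrt(2)*sqrt(-1/(C1 - 7*y))


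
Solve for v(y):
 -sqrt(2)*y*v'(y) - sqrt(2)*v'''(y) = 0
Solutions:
 v(y) = C1 + Integral(C2*airyai(-y) + C3*airybi(-y), y)


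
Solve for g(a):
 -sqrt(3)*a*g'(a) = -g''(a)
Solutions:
 g(a) = C1 + C2*erfi(sqrt(2)*3^(1/4)*a/2)


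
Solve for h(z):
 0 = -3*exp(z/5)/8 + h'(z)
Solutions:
 h(z) = C1 + 15*exp(z/5)/8


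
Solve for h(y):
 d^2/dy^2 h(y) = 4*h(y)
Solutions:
 h(y) = C1*exp(-2*y) + C2*exp(2*y)


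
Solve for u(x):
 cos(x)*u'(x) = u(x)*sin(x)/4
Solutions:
 u(x) = C1/cos(x)^(1/4)


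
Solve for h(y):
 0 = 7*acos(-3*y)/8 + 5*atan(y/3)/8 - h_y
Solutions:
 h(y) = C1 + 7*y*acos(-3*y)/8 + 5*y*atan(y/3)/8 + 7*sqrt(1 - 9*y^2)/24 - 15*log(y^2 + 9)/16


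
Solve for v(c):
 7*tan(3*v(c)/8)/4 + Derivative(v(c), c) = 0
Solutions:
 v(c) = -8*asin(C1*exp(-21*c/32))/3 + 8*pi/3
 v(c) = 8*asin(C1*exp(-21*c/32))/3


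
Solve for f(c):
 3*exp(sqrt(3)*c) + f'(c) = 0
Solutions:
 f(c) = C1 - sqrt(3)*exp(sqrt(3)*c)


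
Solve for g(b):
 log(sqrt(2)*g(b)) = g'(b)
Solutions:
 -2*Integral(1/(2*log(_y) + log(2)), (_y, g(b))) = C1 - b


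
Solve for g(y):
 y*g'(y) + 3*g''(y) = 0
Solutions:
 g(y) = C1 + C2*erf(sqrt(6)*y/6)


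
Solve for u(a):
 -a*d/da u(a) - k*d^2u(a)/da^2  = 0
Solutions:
 u(a) = C1 + C2*sqrt(k)*erf(sqrt(2)*a*sqrt(1/k)/2)


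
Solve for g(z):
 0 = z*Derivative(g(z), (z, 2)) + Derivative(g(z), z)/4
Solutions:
 g(z) = C1 + C2*z^(3/4)


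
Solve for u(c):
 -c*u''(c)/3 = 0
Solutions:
 u(c) = C1 + C2*c


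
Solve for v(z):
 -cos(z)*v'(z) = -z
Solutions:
 v(z) = C1 + Integral(z/cos(z), z)


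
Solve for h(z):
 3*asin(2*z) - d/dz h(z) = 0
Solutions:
 h(z) = C1 + 3*z*asin(2*z) + 3*sqrt(1 - 4*z^2)/2


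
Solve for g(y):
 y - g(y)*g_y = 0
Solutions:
 g(y) = -sqrt(C1 + y^2)
 g(y) = sqrt(C1 + y^2)


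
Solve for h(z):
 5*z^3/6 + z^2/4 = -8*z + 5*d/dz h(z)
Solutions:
 h(z) = C1 + z^4/24 + z^3/60 + 4*z^2/5


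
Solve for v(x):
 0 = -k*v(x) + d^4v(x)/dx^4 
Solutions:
 v(x) = C1*exp(-k^(1/4)*x) + C2*exp(k^(1/4)*x) + C3*exp(-I*k^(1/4)*x) + C4*exp(I*k^(1/4)*x)


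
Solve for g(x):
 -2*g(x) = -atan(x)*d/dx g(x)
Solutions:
 g(x) = C1*exp(2*Integral(1/atan(x), x))


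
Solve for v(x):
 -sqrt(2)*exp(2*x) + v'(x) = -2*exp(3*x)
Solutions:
 v(x) = C1 - 2*exp(3*x)/3 + sqrt(2)*exp(2*x)/2


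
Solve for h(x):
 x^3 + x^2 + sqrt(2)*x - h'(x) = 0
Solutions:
 h(x) = C1 + x^4/4 + x^3/3 + sqrt(2)*x^2/2


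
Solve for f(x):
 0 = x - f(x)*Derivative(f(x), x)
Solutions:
 f(x) = -sqrt(C1 + x^2)
 f(x) = sqrt(C1 + x^2)


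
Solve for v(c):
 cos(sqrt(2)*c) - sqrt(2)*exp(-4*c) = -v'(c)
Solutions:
 v(c) = C1 - sqrt(2)*sin(sqrt(2)*c)/2 - sqrt(2)*exp(-4*c)/4


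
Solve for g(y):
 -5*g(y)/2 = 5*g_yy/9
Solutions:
 g(y) = C1*sin(3*sqrt(2)*y/2) + C2*cos(3*sqrt(2)*y/2)


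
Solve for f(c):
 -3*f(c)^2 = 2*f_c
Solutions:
 f(c) = 2/(C1 + 3*c)


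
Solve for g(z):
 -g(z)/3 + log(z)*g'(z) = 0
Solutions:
 g(z) = C1*exp(li(z)/3)


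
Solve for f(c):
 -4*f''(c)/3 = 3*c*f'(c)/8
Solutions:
 f(c) = C1 + C2*erf(3*c/8)


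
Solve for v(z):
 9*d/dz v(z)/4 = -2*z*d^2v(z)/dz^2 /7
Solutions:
 v(z) = C1 + C2/z^(55/8)


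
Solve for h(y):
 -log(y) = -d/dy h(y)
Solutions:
 h(y) = C1 + y*log(y) - y


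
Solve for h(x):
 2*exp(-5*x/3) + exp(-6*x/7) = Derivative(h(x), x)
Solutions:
 h(x) = C1 - 6*exp(-5*x/3)/5 - 7*exp(-6*x/7)/6


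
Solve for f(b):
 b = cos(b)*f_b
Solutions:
 f(b) = C1 + Integral(b/cos(b), b)


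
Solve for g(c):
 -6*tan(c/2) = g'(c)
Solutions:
 g(c) = C1 + 12*log(cos(c/2))


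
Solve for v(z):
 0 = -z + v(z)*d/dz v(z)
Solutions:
 v(z) = -sqrt(C1 + z^2)
 v(z) = sqrt(C1 + z^2)


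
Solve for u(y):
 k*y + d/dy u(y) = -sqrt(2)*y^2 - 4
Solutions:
 u(y) = C1 - k*y^2/2 - sqrt(2)*y^3/3 - 4*y


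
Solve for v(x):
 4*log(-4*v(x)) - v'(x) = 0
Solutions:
 -Integral(1/(log(-_y) + 2*log(2)), (_y, v(x)))/4 = C1 - x


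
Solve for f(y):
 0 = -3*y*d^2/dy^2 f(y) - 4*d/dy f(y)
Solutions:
 f(y) = C1 + C2/y^(1/3)


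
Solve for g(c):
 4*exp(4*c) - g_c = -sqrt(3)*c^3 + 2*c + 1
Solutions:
 g(c) = C1 + sqrt(3)*c^4/4 - c^2 - c + exp(4*c)


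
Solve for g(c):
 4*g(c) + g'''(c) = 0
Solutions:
 g(c) = C3*exp(-2^(2/3)*c) + (C1*sin(2^(2/3)*sqrt(3)*c/2) + C2*cos(2^(2/3)*sqrt(3)*c/2))*exp(2^(2/3)*c/2)


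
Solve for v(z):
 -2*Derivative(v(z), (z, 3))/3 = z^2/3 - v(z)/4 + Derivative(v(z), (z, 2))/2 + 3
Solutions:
 v(z) = C1*exp(-z*((2*sqrt(30) + 11)^(-1/3) + 2 + (2*sqrt(30) + 11)^(1/3))/8)*sin(sqrt(3)*z*(-(2*sqrt(30) + 11)^(1/3) + (2*sqrt(30) + 11)^(-1/3))/8) + C2*exp(-z*((2*sqrt(30) + 11)^(-1/3) + 2 + (2*sqrt(30) + 11)^(1/3))/8)*cos(sqrt(3)*z*(-(2*sqrt(30) + 11)^(1/3) + (2*sqrt(30) + 11)^(-1/3))/8) + C3*exp(z*(-1 + (2*sqrt(30) + 11)^(-1/3) + (2*sqrt(30) + 11)^(1/3))/4) + 4*z^2/3 + 52/3


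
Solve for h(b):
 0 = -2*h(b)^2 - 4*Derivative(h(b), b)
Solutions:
 h(b) = 2/(C1 + b)


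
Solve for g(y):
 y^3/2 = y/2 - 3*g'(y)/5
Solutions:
 g(y) = C1 - 5*y^4/24 + 5*y^2/12


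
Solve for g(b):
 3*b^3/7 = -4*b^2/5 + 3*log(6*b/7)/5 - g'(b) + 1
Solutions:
 g(b) = C1 - 3*b^4/28 - 4*b^3/15 + 3*b*log(b)/5 - 3*b*log(7)/5 + 2*b/5 + 3*b*log(6)/5


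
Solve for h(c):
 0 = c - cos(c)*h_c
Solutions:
 h(c) = C1 + Integral(c/cos(c), c)


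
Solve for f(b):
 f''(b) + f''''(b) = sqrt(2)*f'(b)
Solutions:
 f(b) = C1 + C2*exp(-2^(1/6)*3^(1/3)*b*(-2*3^(1/3)/(9 + sqrt(87))^(1/3) + 2^(2/3)*(9 + sqrt(87))^(1/3))/12)*sin(6^(1/6)*b*(6/(9 + sqrt(87))^(1/3) + 6^(2/3)*(9 + sqrt(87))^(1/3))/12) + C3*exp(-2^(1/6)*3^(1/3)*b*(-2*3^(1/3)/(9 + sqrt(87))^(1/3) + 2^(2/3)*(9 + sqrt(87))^(1/3))/12)*cos(6^(1/6)*b*(6/(9 + sqrt(87))^(1/3) + 6^(2/3)*(9 + sqrt(87))^(1/3))/12) + C4*exp(2^(1/6)*3^(1/3)*b*(-2*3^(1/3)/(9 + sqrt(87))^(1/3) + 2^(2/3)*(9 + sqrt(87))^(1/3))/6)


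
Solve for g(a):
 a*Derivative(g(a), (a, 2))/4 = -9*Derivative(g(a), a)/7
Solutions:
 g(a) = C1 + C2/a^(29/7)


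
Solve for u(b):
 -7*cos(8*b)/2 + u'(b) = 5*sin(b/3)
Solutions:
 u(b) = C1 + 7*sin(8*b)/16 - 15*cos(b/3)


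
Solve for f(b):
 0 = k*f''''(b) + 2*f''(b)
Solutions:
 f(b) = C1 + C2*b + C3*exp(-sqrt(2)*b*sqrt(-1/k)) + C4*exp(sqrt(2)*b*sqrt(-1/k))


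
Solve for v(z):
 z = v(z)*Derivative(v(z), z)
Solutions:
 v(z) = -sqrt(C1 + z^2)
 v(z) = sqrt(C1 + z^2)


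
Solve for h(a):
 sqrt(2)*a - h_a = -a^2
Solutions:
 h(a) = C1 + a^3/3 + sqrt(2)*a^2/2


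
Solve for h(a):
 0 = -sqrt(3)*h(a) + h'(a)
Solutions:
 h(a) = C1*exp(sqrt(3)*a)


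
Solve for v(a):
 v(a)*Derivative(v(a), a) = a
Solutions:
 v(a) = -sqrt(C1 + a^2)
 v(a) = sqrt(C1 + a^2)


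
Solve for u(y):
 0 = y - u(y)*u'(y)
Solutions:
 u(y) = -sqrt(C1 + y^2)
 u(y) = sqrt(C1 + y^2)


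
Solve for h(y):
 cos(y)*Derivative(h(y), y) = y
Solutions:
 h(y) = C1 + Integral(y/cos(y), y)


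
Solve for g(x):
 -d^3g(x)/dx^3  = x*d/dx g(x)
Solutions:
 g(x) = C1 + Integral(C2*airyai(-x) + C3*airybi(-x), x)


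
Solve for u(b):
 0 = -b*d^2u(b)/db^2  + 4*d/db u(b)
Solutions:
 u(b) = C1 + C2*b^5


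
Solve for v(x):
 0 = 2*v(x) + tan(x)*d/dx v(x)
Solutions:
 v(x) = C1/sin(x)^2


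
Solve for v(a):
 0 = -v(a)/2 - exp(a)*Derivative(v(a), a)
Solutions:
 v(a) = C1*exp(exp(-a)/2)


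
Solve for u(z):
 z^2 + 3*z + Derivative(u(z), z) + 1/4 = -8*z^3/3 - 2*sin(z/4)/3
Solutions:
 u(z) = C1 - 2*z^4/3 - z^3/3 - 3*z^2/2 - z/4 + 8*cos(z/4)/3


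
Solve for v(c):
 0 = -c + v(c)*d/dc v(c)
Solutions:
 v(c) = -sqrt(C1 + c^2)
 v(c) = sqrt(C1 + c^2)


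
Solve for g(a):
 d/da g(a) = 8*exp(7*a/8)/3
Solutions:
 g(a) = C1 + 64*exp(7*a/8)/21


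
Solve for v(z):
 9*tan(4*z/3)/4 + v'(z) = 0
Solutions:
 v(z) = C1 + 27*log(cos(4*z/3))/16


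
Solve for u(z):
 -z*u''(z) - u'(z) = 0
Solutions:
 u(z) = C1 + C2*log(z)


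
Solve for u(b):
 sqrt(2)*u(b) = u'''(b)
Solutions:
 u(b) = C3*exp(2^(1/6)*b) + (C1*sin(2^(1/6)*sqrt(3)*b/2) + C2*cos(2^(1/6)*sqrt(3)*b/2))*exp(-2^(1/6)*b/2)


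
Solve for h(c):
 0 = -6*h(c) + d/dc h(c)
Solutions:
 h(c) = C1*exp(6*c)


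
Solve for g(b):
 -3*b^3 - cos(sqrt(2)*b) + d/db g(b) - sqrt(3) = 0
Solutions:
 g(b) = C1 + 3*b^4/4 + sqrt(3)*b + sqrt(2)*sin(sqrt(2)*b)/2


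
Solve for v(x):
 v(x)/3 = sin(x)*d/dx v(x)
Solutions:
 v(x) = C1*(cos(x) - 1)^(1/6)/(cos(x) + 1)^(1/6)


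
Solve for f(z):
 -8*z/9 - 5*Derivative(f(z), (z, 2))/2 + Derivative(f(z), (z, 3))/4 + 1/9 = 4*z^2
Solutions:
 f(z) = C1 + C2*z + C3*exp(10*z) - 2*z^4/15 - 76*z^3/675 - 13*z^2/1125


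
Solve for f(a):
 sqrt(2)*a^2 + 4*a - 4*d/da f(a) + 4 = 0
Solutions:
 f(a) = C1 + sqrt(2)*a^3/12 + a^2/2 + a


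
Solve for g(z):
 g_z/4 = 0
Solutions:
 g(z) = C1


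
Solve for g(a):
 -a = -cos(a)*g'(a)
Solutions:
 g(a) = C1 + Integral(a/cos(a), a)


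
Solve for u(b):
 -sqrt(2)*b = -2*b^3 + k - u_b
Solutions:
 u(b) = C1 - b^4/2 + sqrt(2)*b^2/2 + b*k


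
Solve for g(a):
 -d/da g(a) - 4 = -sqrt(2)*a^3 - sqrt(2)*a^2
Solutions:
 g(a) = C1 + sqrt(2)*a^4/4 + sqrt(2)*a^3/3 - 4*a


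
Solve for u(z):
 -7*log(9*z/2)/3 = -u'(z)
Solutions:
 u(z) = C1 + 7*z*log(z)/3 - 7*z/3 - 7*z*log(2)/3 + 14*z*log(3)/3


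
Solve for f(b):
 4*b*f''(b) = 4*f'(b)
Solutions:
 f(b) = C1 + C2*b^2


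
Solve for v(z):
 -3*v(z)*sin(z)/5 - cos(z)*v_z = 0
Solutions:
 v(z) = C1*cos(z)^(3/5)


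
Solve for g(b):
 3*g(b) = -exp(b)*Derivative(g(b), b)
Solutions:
 g(b) = C1*exp(3*exp(-b))


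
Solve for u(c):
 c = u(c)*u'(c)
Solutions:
 u(c) = -sqrt(C1 + c^2)
 u(c) = sqrt(C1 + c^2)


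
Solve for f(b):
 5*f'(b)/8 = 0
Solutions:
 f(b) = C1


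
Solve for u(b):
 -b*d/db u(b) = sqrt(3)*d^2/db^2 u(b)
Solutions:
 u(b) = C1 + C2*erf(sqrt(2)*3^(3/4)*b/6)


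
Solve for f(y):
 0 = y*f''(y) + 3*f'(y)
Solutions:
 f(y) = C1 + C2/y^2


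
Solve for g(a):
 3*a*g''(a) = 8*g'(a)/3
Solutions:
 g(a) = C1 + C2*a^(17/9)


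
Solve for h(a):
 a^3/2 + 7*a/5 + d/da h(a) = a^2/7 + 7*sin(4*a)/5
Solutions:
 h(a) = C1 - a^4/8 + a^3/21 - 7*a^2/10 - 7*cos(4*a)/20


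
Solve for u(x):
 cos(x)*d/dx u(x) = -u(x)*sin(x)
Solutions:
 u(x) = C1*cos(x)


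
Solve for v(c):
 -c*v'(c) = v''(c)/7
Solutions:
 v(c) = C1 + C2*erf(sqrt(14)*c/2)


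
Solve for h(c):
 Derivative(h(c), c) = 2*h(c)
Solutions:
 h(c) = C1*exp(2*c)


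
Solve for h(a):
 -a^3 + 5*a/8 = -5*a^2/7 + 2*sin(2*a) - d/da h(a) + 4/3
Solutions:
 h(a) = C1 + a^4/4 - 5*a^3/21 - 5*a^2/16 + 4*a/3 - cos(2*a)


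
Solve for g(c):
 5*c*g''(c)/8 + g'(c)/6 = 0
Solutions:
 g(c) = C1 + C2*c^(11/15)


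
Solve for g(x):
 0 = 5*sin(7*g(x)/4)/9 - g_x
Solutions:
 -5*x/9 + 2*log(cos(7*g(x)/4) - 1)/7 - 2*log(cos(7*g(x)/4) + 1)/7 = C1


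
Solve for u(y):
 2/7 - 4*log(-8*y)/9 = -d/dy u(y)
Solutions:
 u(y) = C1 + 4*y*log(-y)/9 + 2*y*(-23 + 42*log(2))/63


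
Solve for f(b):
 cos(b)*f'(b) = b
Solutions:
 f(b) = C1 + Integral(b/cos(b), b)


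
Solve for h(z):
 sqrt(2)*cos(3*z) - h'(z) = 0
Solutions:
 h(z) = C1 + sqrt(2)*sin(3*z)/3


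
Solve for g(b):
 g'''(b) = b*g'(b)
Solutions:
 g(b) = C1 + Integral(C2*airyai(b) + C3*airybi(b), b)


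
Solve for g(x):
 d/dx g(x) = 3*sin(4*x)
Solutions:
 g(x) = C1 - 3*cos(4*x)/4


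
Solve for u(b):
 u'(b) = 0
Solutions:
 u(b) = C1


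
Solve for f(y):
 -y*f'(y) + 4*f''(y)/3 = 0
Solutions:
 f(y) = C1 + C2*erfi(sqrt(6)*y/4)


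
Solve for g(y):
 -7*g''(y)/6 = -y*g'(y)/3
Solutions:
 g(y) = C1 + C2*erfi(sqrt(7)*y/7)


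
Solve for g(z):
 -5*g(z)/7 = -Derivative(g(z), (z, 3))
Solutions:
 g(z) = C3*exp(5^(1/3)*7^(2/3)*z/7) + (C1*sin(sqrt(3)*5^(1/3)*7^(2/3)*z/14) + C2*cos(sqrt(3)*5^(1/3)*7^(2/3)*z/14))*exp(-5^(1/3)*7^(2/3)*z/14)


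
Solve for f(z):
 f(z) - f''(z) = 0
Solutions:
 f(z) = C1*exp(-z) + C2*exp(z)


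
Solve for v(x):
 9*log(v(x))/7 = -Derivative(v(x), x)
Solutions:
 li(v(x)) = C1 - 9*x/7


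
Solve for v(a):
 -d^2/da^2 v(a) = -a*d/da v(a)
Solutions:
 v(a) = C1 + C2*erfi(sqrt(2)*a/2)


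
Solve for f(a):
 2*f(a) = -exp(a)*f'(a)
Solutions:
 f(a) = C1*exp(2*exp(-a))


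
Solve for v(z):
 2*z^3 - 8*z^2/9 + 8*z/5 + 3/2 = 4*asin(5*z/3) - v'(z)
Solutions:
 v(z) = C1 - z^4/2 + 8*z^3/27 - 4*z^2/5 + 4*z*asin(5*z/3) - 3*z/2 + 4*sqrt(9 - 25*z^2)/5


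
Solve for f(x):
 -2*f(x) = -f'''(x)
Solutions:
 f(x) = C3*exp(2^(1/3)*x) + (C1*sin(2^(1/3)*sqrt(3)*x/2) + C2*cos(2^(1/3)*sqrt(3)*x/2))*exp(-2^(1/3)*x/2)


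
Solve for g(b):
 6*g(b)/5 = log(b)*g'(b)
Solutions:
 g(b) = C1*exp(6*li(b)/5)


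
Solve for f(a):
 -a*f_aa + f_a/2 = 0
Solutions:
 f(a) = C1 + C2*a^(3/2)


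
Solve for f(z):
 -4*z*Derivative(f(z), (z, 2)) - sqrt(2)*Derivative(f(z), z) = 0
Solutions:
 f(z) = C1 + C2*z^(1 - sqrt(2)/4)


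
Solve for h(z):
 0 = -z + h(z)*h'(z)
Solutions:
 h(z) = -sqrt(C1 + z^2)
 h(z) = sqrt(C1 + z^2)


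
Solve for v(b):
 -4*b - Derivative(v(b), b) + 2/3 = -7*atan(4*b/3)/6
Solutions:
 v(b) = C1 - 2*b^2 + 7*b*atan(4*b/3)/6 + 2*b/3 - 7*log(16*b^2 + 9)/16


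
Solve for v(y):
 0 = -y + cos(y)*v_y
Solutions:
 v(y) = C1 + Integral(y/cos(y), y)


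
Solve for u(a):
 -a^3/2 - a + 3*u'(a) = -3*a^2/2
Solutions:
 u(a) = C1 + a^4/24 - a^3/6 + a^2/6


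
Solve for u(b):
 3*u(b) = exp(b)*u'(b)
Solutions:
 u(b) = C1*exp(-3*exp(-b))


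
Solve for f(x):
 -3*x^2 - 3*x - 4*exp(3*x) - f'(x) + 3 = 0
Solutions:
 f(x) = C1 - x^3 - 3*x^2/2 + 3*x - 4*exp(3*x)/3


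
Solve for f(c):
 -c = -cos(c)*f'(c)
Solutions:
 f(c) = C1 + Integral(c/cos(c), c)


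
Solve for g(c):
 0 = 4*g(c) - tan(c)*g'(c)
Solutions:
 g(c) = C1*sin(c)^4


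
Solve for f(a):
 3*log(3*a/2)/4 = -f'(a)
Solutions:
 f(a) = C1 - 3*a*log(a)/4 - 3*a*log(3)/4 + 3*a*log(2)/4 + 3*a/4


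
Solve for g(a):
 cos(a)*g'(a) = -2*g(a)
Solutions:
 g(a) = C1*(sin(a) - 1)/(sin(a) + 1)


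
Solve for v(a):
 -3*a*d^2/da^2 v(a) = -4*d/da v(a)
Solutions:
 v(a) = C1 + C2*a^(7/3)


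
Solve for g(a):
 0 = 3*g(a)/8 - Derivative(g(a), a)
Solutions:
 g(a) = C1*exp(3*a/8)


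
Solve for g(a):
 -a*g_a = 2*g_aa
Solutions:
 g(a) = C1 + C2*erf(a/2)


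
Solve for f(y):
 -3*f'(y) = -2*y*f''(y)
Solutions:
 f(y) = C1 + C2*y^(5/2)


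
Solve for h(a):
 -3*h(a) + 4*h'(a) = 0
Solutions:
 h(a) = C1*exp(3*a/4)


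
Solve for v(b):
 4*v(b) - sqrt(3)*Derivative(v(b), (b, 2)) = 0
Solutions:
 v(b) = C1*exp(-2*3^(3/4)*b/3) + C2*exp(2*3^(3/4)*b/3)


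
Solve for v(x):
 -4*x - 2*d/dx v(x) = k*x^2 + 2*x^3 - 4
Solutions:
 v(x) = C1 - k*x^3/6 - x^4/4 - x^2 + 2*x


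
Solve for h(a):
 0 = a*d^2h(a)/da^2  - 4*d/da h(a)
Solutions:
 h(a) = C1 + C2*a^5


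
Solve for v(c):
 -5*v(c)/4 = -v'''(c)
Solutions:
 v(c) = C3*exp(10^(1/3)*c/2) + (C1*sin(10^(1/3)*sqrt(3)*c/4) + C2*cos(10^(1/3)*sqrt(3)*c/4))*exp(-10^(1/3)*c/4)


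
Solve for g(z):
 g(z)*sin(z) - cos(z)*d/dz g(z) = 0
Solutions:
 g(z) = C1/cos(z)


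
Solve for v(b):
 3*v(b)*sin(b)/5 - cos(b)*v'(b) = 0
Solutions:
 v(b) = C1/cos(b)^(3/5)


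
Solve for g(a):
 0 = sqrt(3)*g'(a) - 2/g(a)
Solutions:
 g(a) = -sqrt(C1 + 12*sqrt(3)*a)/3
 g(a) = sqrt(C1 + 12*sqrt(3)*a)/3


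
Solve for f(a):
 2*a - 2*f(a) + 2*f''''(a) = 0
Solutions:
 f(a) = C1*exp(-a) + C2*exp(a) + C3*sin(a) + C4*cos(a) + a


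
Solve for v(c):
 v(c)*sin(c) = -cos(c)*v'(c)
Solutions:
 v(c) = C1*cos(c)


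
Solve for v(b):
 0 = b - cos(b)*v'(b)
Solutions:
 v(b) = C1 + Integral(b/cos(b), b)


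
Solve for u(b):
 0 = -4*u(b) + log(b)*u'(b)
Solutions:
 u(b) = C1*exp(4*li(b))


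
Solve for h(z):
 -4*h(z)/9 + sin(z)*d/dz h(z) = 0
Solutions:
 h(z) = C1*(cos(z) - 1)^(2/9)/(cos(z) + 1)^(2/9)


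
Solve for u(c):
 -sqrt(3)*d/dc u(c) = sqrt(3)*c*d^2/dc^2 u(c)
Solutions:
 u(c) = C1 + C2*log(c)


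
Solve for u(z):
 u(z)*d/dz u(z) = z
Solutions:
 u(z) = -sqrt(C1 + z^2)
 u(z) = sqrt(C1 + z^2)


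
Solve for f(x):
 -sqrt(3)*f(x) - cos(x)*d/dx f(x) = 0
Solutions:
 f(x) = C1*(sin(x) - 1)^(sqrt(3)/2)/(sin(x) + 1)^(sqrt(3)/2)


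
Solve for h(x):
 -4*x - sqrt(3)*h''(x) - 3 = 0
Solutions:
 h(x) = C1 + C2*x - 2*sqrt(3)*x^3/9 - sqrt(3)*x^2/2


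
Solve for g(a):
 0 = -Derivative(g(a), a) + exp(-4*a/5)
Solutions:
 g(a) = C1 - 5*exp(-4*a/5)/4


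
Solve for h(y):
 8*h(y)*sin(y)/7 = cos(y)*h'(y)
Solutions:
 h(y) = C1/cos(y)^(8/7)


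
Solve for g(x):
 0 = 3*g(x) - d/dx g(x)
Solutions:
 g(x) = C1*exp(3*x)


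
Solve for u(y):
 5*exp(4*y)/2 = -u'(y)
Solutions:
 u(y) = C1 - 5*exp(4*y)/8


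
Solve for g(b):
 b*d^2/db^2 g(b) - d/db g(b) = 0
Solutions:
 g(b) = C1 + C2*b^2


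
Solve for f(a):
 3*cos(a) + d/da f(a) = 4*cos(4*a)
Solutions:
 f(a) = C1 - 3*sin(a) + sin(4*a)


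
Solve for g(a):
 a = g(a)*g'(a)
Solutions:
 g(a) = -sqrt(C1 + a^2)
 g(a) = sqrt(C1 + a^2)


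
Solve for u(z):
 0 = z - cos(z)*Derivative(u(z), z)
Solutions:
 u(z) = C1 + Integral(z/cos(z), z)


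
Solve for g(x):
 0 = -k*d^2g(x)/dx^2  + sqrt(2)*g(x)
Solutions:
 g(x) = C1*exp(-2^(1/4)*x*sqrt(1/k)) + C2*exp(2^(1/4)*x*sqrt(1/k))


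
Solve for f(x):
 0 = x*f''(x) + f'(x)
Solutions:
 f(x) = C1 + C2*log(x)


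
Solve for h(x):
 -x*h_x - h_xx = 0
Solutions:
 h(x) = C1 + C2*erf(sqrt(2)*x/2)


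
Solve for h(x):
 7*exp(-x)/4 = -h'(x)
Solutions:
 h(x) = C1 + 7*exp(-x)/4
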